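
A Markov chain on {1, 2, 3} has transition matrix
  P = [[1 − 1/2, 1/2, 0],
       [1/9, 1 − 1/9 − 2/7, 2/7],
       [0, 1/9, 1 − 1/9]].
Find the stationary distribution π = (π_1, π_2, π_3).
π = (14/239, 63/239, 162/239)

This is a birth-death chain on three states, which satisfies detailed balance: π_1 · P_{12} = π_2 · P_{21} and π_2 · P_{23} = π_3 · P_{32}.
From π_1 · 1/2 = π_2 · 1/9: π_2/π_1 = (1/2)/(1/9) = 9/2.
From π_2 · 2/7 = π_3 · 1/9: π_3/π_2 = (2/7)/(1/9) = 18/7.
Take π_1 proportional to 1; then unnormalized π = (1, 9/2, 81/7). Normalize by dividing by the sum 239/14:
  π = (14/239, 63/239, 162/239).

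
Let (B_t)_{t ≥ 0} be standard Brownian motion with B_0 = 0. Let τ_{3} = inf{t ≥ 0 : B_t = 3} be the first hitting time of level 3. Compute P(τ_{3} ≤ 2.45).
P(τ_{3} ≤ 2.45) = 2(1 − Φ(3/√2.45)) = 2(1 − Φ(1.9166)) ≈ 0.0553

By the reflection principle for standard BM, P(τ_b ≤ t) = 2 · P(B_t ≥ b). Since B_t ~ N(0, t), P(B_t ≥ 3) = 1 − Φ(3/√t) = 1 − Φ(3/√2.45) = 1 − Φ(1.9166) ≈ 0.02764. Doubling: P(τ_{3} ≤ 2.45) ≈ 2 · 0.02764 = 0.05528 ≈ 0.0553.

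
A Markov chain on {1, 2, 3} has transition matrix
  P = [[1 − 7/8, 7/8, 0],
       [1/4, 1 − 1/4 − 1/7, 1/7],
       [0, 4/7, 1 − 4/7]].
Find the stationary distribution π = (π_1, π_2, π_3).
π = (8/43, 28/43, 7/43)

This is a birth-death chain on three states, which satisfies detailed balance: π_1 · P_{12} = π_2 · P_{21} and π_2 · P_{23} = π_3 · P_{32}.
From π_1 · 7/8 = π_2 · 1/4: π_2/π_1 = (7/8)/(1/4) = 7/2.
From π_2 · 1/7 = π_3 · 4/7: π_3/π_2 = (1/7)/(4/7) = 1/4.
Take π_1 proportional to 1; then unnormalized π = (1, 7/2, 7/8). Normalize by dividing by the sum 43/8:
  π = (8/43, 28/43, 7/43).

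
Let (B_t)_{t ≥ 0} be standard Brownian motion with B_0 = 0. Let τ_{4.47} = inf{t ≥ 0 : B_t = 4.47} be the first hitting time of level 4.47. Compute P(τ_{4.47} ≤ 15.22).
P(τ_{4.47} ≤ 15.22) = 2(1 − Φ(4.47/√15.22)) = 2(1 − Φ(1.1458)) ≈ 0.2519

By the reflection principle for standard BM, P(τ_b ≤ t) = 2 · P(B_t ≥ b). Since B_t ~ N(0, t), P(B_t ≥ 4.47) = 1 − Φ(4.47/√t) = 1 − Φ(4.47/√15.22) = 1 − Φ(1.1458) ≈ 0.12594. Doubling: P(τ_{4.47} ≤ 15.22) ≈ 2 · 0.12594 = 0.25188 ≈ 0.2519.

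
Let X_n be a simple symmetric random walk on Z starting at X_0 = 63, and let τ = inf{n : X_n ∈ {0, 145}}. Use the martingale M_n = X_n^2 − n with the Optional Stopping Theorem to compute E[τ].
E[τ] = 5166

M_n = X_n^2 − n is a martingale (since E[X_{n+1}^2 | F_n] = X_n^2 + 1). By OST (τ has finite mean in a bounded region), E[M_τ] = E[M_0] = X_0^2 − 0 = 63^2 = 3969. Also E[M_τ] = E[X_τ^2] − E[τ]. The walk exits at 0 or 145, with P(hit 145 first) = 63/145, so E[X_τ^2] = 145^2 · 63/145 + 0 = 9135. Thus E[τ] = E[X_τ^2] − E[M_τ] = 9135 − 3969 = 5166 = 63(145 − 63) = 5166.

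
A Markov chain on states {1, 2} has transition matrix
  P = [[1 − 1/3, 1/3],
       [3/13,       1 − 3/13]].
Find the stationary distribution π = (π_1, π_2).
π_1 = 9/22, π_2 = 13/22

Solve πP = π with π_1 + π_2 = 1. From πP = π: π_1 · (1 − 1/3) + π_2 · 3/13 = π_1 ⇒ π_2 · 3/13 = π_1 · 1/3 ⇒ π_2/π_1 = (1/3)/(3/13) = 13/9. Together with π_1 + π_2 = 1:
  π_1 = (3/13)/(1/3 + 3/13) = (3/13)/(22/39) = 9/22,
  π_2 = (1/3)/(1/3 + 3/13) = (1/3)/(22/39) = 13/22.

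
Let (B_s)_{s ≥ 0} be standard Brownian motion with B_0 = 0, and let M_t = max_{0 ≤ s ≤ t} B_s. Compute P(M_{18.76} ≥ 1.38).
P(M_{18.76} ≥ 1.38) = 2·P(B_{18.76} ≥ 1.38) = 2(1 − Φ(1.38/√18.76)) ≈ 0.7500

By the reflection principle for Brownian motion, P(M_t ≥ a) = 2 · P(B_t ≥ a) for a ≥ 0. Since B_t ~ N(0, t), P(B_t ≥ 1.38) = 1 − Φ(1.38/√t) = 1 − Φ(1.38/√18.76) = 1 − Φ(0.3186). So
  P(M_{18.76} ≥ 1.38) = 2(1 − Φ(0.3186)) ≈ 0.7500.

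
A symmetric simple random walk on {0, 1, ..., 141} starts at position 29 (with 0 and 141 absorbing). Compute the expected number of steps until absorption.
E[τ | X_0 = 29] = 3248

Let v_k = E[τ | X_0 = k]. Boundary: v_0 = v_141 = 0. Recurrence: v_k = 1 + (v_{k-1} + v_{k+1})/2 for 1 ≤ k ≤ 140. The particular solution to v_k − (v_{k-1} + v_{k+1})/2 = 1 is v_k = −k^2. Adding homogeneous solution A + B k and matching boundaries gives v_k = k (141 − k). Substituting k = 29: v_29 = 29 · 112 = 3248.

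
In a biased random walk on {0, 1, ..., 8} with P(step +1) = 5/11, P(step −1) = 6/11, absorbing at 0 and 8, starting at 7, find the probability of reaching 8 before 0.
P(hit 8 before 0) = (1 − (6/5)^7) / (1 − (6/5)^8) = 1009055/1288991

Let u_k denote P(reach 8 before 0 | start at k). Boundary: u_0 = 0, u_8 = 1. Recurrence: u_k = 5/11·u_{k+1} + 6/11·u_{k-1} for 1 ≤ k ≤ 7. Try u_k = A + B·r^k with r = q/p = (6/11)/(5/11) = 6/5. Substitution satisfies the recurrence; boundary conditions give:
  u_k = (1 − r^k) / (1 − r^N) = (1 − (6/5)^7) / (1 − (6/5)^8) = 1009055/1288991.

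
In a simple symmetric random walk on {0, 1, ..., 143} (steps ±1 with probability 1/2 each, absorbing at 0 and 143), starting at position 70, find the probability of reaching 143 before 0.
P(hit 143 before 0) = 70/143

Let u_k = P(hit 143 before 0 | start at k). Then u_0 = 0, u_143 = 1, and u_k = u_{k-1}/2 + u_{k+1}/2 for 1 ≤ k ≤ 142. This harmonic recurrence is solved by u_k = k/143, giving u_70 = 70/143.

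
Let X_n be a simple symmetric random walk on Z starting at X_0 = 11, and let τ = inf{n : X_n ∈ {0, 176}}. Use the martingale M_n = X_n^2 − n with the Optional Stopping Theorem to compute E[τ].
E[τ] = 1815

M_n = X_n^2 − n is a martingale (since E[X_{n+1}^2 | F_n] = X_n^2 + 1). By OST (τ has finite mean in a bounded region), E[M_τ] = E[M_0] = X_0^2 − 0 = 11^2 = 121. Also E[M_τ] = E[X_τ^2] − E[τ]. The walk exits at 0 or 176, with P(hit 176 first) = 11/176, so E[X_τ^2] = 176^2 · 11/176 + 0 = 1936. Thus E[τ] = E[X_τ^2] − E[M_τ] = 1936 − 121 = 1815 = 11(176 − 11) = 1815.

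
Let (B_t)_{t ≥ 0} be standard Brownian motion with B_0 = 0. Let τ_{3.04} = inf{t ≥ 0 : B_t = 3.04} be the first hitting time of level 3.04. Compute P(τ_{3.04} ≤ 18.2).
P(τ_{3.04} ≤ 18.2) = 2(1 − Φ(3.04/√18.2)) = 2(1 − Φ(0.7126)) ≈ 0.4761

By the reflection principle for standard BM, P(τ_b ≤ t) = 2 · P(B_t ≥ b). Since B_t ~ N(0, t), P(B_t ≥ 3.04) = 1 − Φ(3.04/√t) = 1 − Φ(3.04/√18.2) = 1 − Φ(0.7126) ≈ 0.23805. Doubling: P(τ_{3.04} ≤ 18.2) ≈ 2 · 0.23805 = 0.47610 ≈ 0.4761.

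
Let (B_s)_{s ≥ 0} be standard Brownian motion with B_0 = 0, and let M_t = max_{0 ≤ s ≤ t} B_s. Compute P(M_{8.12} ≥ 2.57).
P(M_{8.12} ≥ 2.57) = 2·P(B_{8.12} ≥ 2.57) = 2(1 − Φ(2.57/√8.12)) ≈ 0.3671

By the reflection principle for Brownian motion, P(M_t ≥ a) = 2 · P(B_t ≥ a) for a ≥ 0. Since B_t ~ N(0, t), P(B_t ≥ 2.57) = 1 − Φ(2.57/√t) = 1 − Φ(2.57/√8.12) = 1 − Φ(0.9019). So
  P(M_{8.12} ≥ 2.57) = 2(1 − Φ(0.9019)) ≈ 0.3671.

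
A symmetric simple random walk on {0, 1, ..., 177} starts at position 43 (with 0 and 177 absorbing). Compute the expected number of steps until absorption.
E[τ | X_0 = 43] = 5762

Let v_k = E[τ | X_0 = k]. Boundary: v_0 = v_177 = 0. Recurrence: v_k = 1 + (v_{k-1} + v_{k+1})/2 for 1 ≤ k ≤ 176. The particular solution to v_k − (v_{k-1} + v_{k+1})/2 = 1 is v_k = −k^2. Adding homogeneous solution A + B k and matching boundaries gives v_k = k (177 − k). Substituting k = 43: v_43 = 43 · 134 = 5762.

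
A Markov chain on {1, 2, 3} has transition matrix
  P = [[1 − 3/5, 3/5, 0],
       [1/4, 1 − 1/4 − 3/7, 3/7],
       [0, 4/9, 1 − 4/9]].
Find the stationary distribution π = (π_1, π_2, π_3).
π = (7/40, 21/50, 81/200)

This is a birth-death chain on three states, which satisfies detailed balance: π_1 · P_{12} = π_2 · P_{21} and π_2 · P_{23} = π_3 · P_{32}.
From π_1 · 3/5 = π_2 · 1/4: π_2/π_1 = (3/5)/(1/4) = 12/5.
From π_2 · 3/7 = π_3 · 4/9: π_3/π_2 = (3/7)/(4/9) = 27/28.
Take π_1 proportional to 1; then unnormalized π = (1, 12/5, 81/35). Normalize by dividing by the sum 40/7:
  π = (7/40, 21/50, 81/200).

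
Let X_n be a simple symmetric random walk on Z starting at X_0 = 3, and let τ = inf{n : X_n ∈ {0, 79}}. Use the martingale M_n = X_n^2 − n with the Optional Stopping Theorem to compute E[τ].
E[τ] = 228

M_n = X_n^2 − n is a martingale (since E[X_{n+1}^2 | F_n] = X_n^2 + 1). By OST (τ has finite mean in a bounded region), E[M_τ] = E[M_0] = X_0^2 − 0 = 3^2 = 9. Also E[M_τ] = E[X_τ^2] − E[τ]. The walk exits at 0 or 79, with P(hit 79 first) = 3/79, so E[X_τ^2] = 79^2 · 3/79 + 0 = 237. Thus E[τ] = E[X_τ^2] − E[M_τ] = 237 − 9 = 228 = 3(79 − 3) = 228.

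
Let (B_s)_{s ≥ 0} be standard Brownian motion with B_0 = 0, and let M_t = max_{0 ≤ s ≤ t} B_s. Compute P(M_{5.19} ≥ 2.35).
P(M_{5.19} ≥ 2.35) = 2·P(B_{5.19} ≥ 2.35) = 2(1 − Φ(2.35/√5.19)) ≈ 0.3023

By the reflection principle for Brownian motion, P(M_t ≥ a) = 2 · P(B_t ≥ a) for a ≥ 0. Since B_t ~ N(0, t), P(B_t ≥ 2.35) = 1 − Φ(2.35/√t) = 1 − Φ(2.35/√5.19) = 1 − Φ(1.0315). So
  P(M_{5.19} ≥ 2.35) = 2(1 − Φ(1.0315)) ≈ 0.3023.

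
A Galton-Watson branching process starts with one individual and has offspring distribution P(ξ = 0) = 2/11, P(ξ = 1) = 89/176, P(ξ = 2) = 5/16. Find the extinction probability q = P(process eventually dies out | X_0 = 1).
q = 32/55

The pgf is f(s) = 2/11 + 89/176·s + 5/16·s². The extinction probability q is the smallest fixed point of f in [0, 1]. Setting s = f(s):
  5/16·s² + (89/176 − 1)·s + 2/11 = 0
  5/16·s² − (2/11 + 5/16)·s + 2/11 = 0
which factors as (s − 1)·(5/16·s − 2/11) = 0, giving roots s = 1 and s = (2/11)/(5/16) = 32/55.
Mean offspring μ = 89/176 + 2·5/16 = 199/176 > 1 (supercritical), so q < 1. The extinction probability is the smaller root: q = (2/11)/(5/16) = 32/55.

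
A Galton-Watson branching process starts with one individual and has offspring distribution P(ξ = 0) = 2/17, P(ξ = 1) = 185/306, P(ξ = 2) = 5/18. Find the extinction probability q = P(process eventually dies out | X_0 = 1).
q = 36/85

The pgf is f(s) = 2/17 + 185/306·s + 5/18·s². The extinction probability q is the smallest fixed point of f in [0, 1]. Setting s = f(s):
  5/18·s² + (185/306 − 1)·s + 2/17 = 0
  5/18·s² − (2/17 + 5/18)·s + 2/17 = 0
which factors as (s − 1)·(5/18·s − 2/17) = 0, giving roots s = 1 and s = (2/17)/(5/18) = 36/85.
Mean offspring μ = 185/306 + 2·5/18 = 355/306 > 1 (supercritical), so q < 1. The extinction probability is the smaller root: q = (2/17)/(5/18) = 36/85.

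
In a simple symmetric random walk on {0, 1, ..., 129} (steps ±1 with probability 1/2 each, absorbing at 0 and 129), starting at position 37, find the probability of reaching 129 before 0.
P(hit 129 before 0) = 37/129

Let u_k = P(hit 129 before 0 | start at k). Then u_0 = 0, u_129 = 1, and u_k = u_{k-1}/2 + u_{k+1}/2 for 1 ≤ k ≤ 128. This harmonic recurrence is solved by u_k = k/129, giving u_37 = 37/129.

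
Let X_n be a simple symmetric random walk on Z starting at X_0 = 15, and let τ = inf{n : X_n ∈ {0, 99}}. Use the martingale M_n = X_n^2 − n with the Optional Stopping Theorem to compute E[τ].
E[τ] = 1260

M_n = X_n^2 − n is a martingale (since E[X_{n+1}^2 | F_n] = X_n^2 + 1). By OST (τ has finite mean in a bounded region), E[M_τ] = E[M_0] = X_0^2 − 0 = 15^2 = 225. Also E[M_τ] = E[X_τ^2] − E[τ]. The walk exits at 0 or 99, with P(hit 99 first) = 15/99, so E[X_τ^2] = 99^2 · 15/99 + 0 = 1485. Thus E[τ] = E[X_τ^2] − E[M_τ] = 1485 − 225 = 1260 = 15(99 − 15) = 1260.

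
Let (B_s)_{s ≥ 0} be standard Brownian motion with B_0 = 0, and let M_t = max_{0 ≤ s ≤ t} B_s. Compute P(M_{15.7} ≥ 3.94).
P(M_{15.7} ≥ 3.94) = 2·P(B_{15.7} ≥ 3.94) = 2(1 − Φ(3.94/√15.7)) ≈ 0.3200

By the reflection principle for Brownian motion, P(M_t ≥ a) = 2 · P(B_t ≥ a) for a ≥ 0. Since B_t ~ N(0, t), P(B_t ≥ 3.94) = 1 − Φ(3.94/√t) = 1 − Φ(3.94/√15.7) = 1 − Φ(0.9944). So
  P(M_{15.7} ≥ 3.94) = 2(1 − Φ(0.9944)) ≈ 0.3200.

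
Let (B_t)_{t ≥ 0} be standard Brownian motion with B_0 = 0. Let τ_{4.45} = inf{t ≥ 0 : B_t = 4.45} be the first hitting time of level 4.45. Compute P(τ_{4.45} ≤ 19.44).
P(τ_{4.45} ≤ 19.44) = 2(1 − Φ(4.45/√19.44)) = 2(1 − Φ(1.0093)) ≈ 0.3128

By the reflection principle for standard BM, P(τ_b ≤ t) = 2 · P(B_t ≥ b). Since B_t ~ N(0, t), P(B_t ≥ 4.45) = 1 − Φ(4.45/√t) = 1 − Φ(4.45/√19.44) = 1 − Φ(1.0093) ≈ 0.15642. Doubling: P(τ_{4.45} ≤ 19.44) ≈ 2 · 0.15642 = 0.31284 ≈ 0.3128.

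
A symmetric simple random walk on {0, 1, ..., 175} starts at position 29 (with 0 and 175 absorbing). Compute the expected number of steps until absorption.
E[τ | X_0 = 29] = 4234

Let v_k = E[τ | X_0 = k]. Boundary: v_0 = v_175 = 0. Recurrence: v_k = 1 + (v_{k-1} + v_{k+1})/2 for 1 ≤ k ≤ 174. The particular solution to v_k − (v_{k-1} + v_{k+1})/2 = 1 is v_k = −k^2. Adding homogeneous solution A + B k and matching boundaries gives v_k = k (175 − k). Substituting k = 29: v_29 = 29 · 146 = 4234.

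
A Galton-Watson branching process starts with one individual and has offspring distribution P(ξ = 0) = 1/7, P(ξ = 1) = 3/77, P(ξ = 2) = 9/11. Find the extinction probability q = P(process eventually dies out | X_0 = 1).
q = 11/63

The pgf is f(s) = 1/7 + 3/77·s + 9/11·s². The extinction probability q is the smallest fixed point of f in [0, 1]. Setting s = f(s):
  9/11·s² + (3/77 − 1)·s + 1/7 = 0
  9/11·s² − (1/7 + 9/11)·s + 1/7 = 0
which factors as (s − 1)·(9/11·s − 1/7) = 0, giving roots s = 1 and s = (1/7)/(9/11) = 11/63.
Mean offspring μ = 3/77 + 2·9/11 = 129/77 > 1 (supercritical), so q < 1. The extinction probability is the smaller root: q = (1/7)/(9/11) = 11/63.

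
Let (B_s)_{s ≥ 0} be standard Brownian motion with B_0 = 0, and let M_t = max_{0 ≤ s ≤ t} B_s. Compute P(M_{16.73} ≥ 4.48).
P(M_{16.73} ≥ 4.48) = 2·P(B_{16.73} ≥ 4.48) = 2(1 − Φ(4.48/√16.73)) ≈ 0.2734

By the reflection principle for Brownian motion, P(M_t ≥ a) = 2 · P(B_t ≥ a) for a ≥ 0. Since B_t ~ N(0, t), P(B_t ≥ 4.48) = 1 − Φ(4.48/√t) = 1 − Φ(4.48/√16.73) = 1 − Φ(1.0953). So
  P(M_{16.73} ≥ 4.48) = 2(1 − Φ(1.0953)) ≈ 0.2734.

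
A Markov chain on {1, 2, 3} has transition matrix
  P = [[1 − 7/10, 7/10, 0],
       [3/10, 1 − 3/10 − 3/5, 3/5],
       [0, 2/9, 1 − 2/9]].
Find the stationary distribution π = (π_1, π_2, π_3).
π = (30/289, 70/289, 189/289)

This is a birth-death chain on three states, which satisfies detailed balance: π_1 · P_{12} = π_2 · P_{21} and π_2 · P_{23} = π_3 · P_{32}.
From π_1 · 7/10 = π_2 · 3/10: π_2/π_1 = (7/10)/(3/10) = 7/3.
From π_2 · 3/5 = π_3 · 2/9: π_3/π_2 = (3/5)/(2/9) = 27/10.
Take π_1 proportional to 1; then unnormalized π = (1, 7/3, 63/10). Normalize by dividing by the sum 289/30:
  π = (30/289, 70/289, 189/289).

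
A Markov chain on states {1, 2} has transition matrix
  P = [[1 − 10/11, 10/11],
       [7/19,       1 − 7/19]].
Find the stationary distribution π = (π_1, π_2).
π_1 = 77/267, π_2 = 190/267

Solve πP = π with π_1 + π_2 = 1. From πP = π: π_1 · (1 − 10/11) + π_2 · 7/19 = π_1 ⇒ π_2 · 7/19 = π_1 · 10/11 ⇒ π_2/π_1 = (10/11)/(7/19) = 190/77. Together with π_1 + π_2 = 1:
  π_1 = (7/19)/(10/11 + 7/19) = (7/19)/(267/209) = 77/267,
  π_2 = (10/11)/(10/11 + 7/19) = (10/11)/(267/209) = 190/267.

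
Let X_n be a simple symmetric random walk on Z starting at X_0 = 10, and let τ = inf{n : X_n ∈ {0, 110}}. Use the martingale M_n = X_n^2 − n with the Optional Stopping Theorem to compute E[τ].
E[τ] = 1000

M_n = X_n^2 − n is a martingale (since E[X_{n+1}^2 | F_n] = X_n^2 + 1). By OST (τ has finite mean in a bounded region), E[M_τ] = E[M_0] = X_0^2 − 0 = 10^2 = 100. Also E[M_τ] = E[X_τ^2] − E[τ]. The walk exits at 0 or 110, with P(hit 110 first) = 10/110, so E[X_τ^2] = 110^2 · 10/110 + 0 = 1100. Thus E[τ] = E[X_τ^2] − E[M_τ] = 1100 − 100 = 1000 = 10(110 − 10) = 1000.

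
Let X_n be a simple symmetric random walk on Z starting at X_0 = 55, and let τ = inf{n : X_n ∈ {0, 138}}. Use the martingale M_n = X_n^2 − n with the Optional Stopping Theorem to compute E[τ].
E[τ] = 4565

M_n = X_n^2 − n is a martingale (since E[X_{n+1}^2 | F_n] = X_n^2 + 1). By OST (τ has finite mean in a bounded region), E[M_τ] = E[M_0] = X_0^2 − 0 = 55^2 = 3025. Also E[M_τ] = E[X_τ^2] − E[τ]. The walk exits at 0 or 138, with P(hit 138 first) = 55/138, so E[X_τ^2] = 138^2 · 55/138 + 0 = 7590. Thus E[τ] = E[X_τ^2] − E[M_τ] = 7590 − 3025 = 4565 = 55(138 − 55) = 4565.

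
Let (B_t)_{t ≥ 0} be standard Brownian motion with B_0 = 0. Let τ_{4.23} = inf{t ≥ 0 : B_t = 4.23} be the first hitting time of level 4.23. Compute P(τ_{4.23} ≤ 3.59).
P(τ_{4.23} ≤ 3.59) = 2(1 − Φ(4.23/√3.59)) = 2(1 − Φ(2.2325)) ≈ 0.0256

By the reflection principle for standard BM, P(τ_b ≤ t) = 2 · P(B_t ≥ b). Since B_t ~ N(0, t), P(B_t ≥ 4.23) = 1 − Φ(4.23/√t) = 1 − Φ(4.23/√3.59) = 1 − Φ(2.2325) ≈ 0.01279. Doubling: P(τ_{4.23} ≤ 3.59) ≈ 2 · 0.01279 = 0.02558 ≈ 0.0256.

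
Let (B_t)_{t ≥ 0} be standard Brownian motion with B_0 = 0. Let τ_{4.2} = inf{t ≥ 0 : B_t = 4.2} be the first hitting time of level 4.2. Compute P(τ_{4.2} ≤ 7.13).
P(τ_{4.2} ≤ 7.13) = 2(1 − Φ(4.2/√7.13)) = 2(1 − Φ(1.5729)) ≈ 0.1157

By the reflection principle for standard BM, P(τ_b ≤ t) = 2 · P(B_t ≥ b). Since B_t ~ N(0, t), P(B_t ≥ 4.2) = 1 − Φ(4.2/√t) = 1 − Φ(4.2/√7.13) = 1 − Φ(1.5729) ≈ 0.05787. Doubling: P(τ_{4.2} ≤ 7.13) ≈ 2 · 0.05787 = 0.11574 ≈ 0.1157.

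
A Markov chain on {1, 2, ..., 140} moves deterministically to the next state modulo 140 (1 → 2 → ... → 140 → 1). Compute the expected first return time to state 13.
E[T_13 | X_0 = 13] = 140

The chain cycles deterministically, so starting at state 13 it returns in exactly 140 steps. Equivalently, the stationary distribution is uniform π_j = 1/140 for every state j, so by Kac's formula E[T_13] = 1/π_13 = 140.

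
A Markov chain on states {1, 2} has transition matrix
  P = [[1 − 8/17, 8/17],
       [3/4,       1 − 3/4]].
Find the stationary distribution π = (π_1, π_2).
π_1 = 51/83, π_2 = 32/83

Solve πP = π with π_1 + π_2 = 1. From πP = π: π_1 · (1 − 8/17) + π_2 · 3/4 = π_1 ⇒ π_2 · 3/4 = π_1 · 8/17 ⇒ π_2/π_1 = (8/17)/(3/4) = 32/51. Together with π_1 + π_2 = 1:
  π_1 = (3/4)/(8/17 + 3/4) = (3/4)/(83/68) = 51/83,
  π_2 = (8/17)/(8/17 + 3/4) = (8/17)/(83/68) = 32/83.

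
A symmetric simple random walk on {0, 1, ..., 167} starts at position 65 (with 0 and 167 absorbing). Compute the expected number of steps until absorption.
E[τ | X_0 = 65] = 6630

Let v_k = E[τ | X_0 = k]. Boundary: v_0 = v_167 = 0. Recurrence: v_k = 1 + (v_{k-1} + v_{k+1})/2 for 1 ≤ k ≤ 166. The particular solution to v_k − (v_{k-1} + v_{k+1})/2 = 1 is v_k = −k^2. Adding homogeneous solution A + B k and matching boundaries gives v_k = k (167 − k). Substituting k = 65: v_65 = 65 · 102 = 6630.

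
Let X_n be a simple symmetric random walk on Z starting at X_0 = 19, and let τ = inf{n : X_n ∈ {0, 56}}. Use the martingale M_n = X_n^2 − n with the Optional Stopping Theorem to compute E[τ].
E[τ] = 703

M_n = X_n^2 − n is a martingale (since E[X_{n+1}^2 | F_n] = X_n^2 + 1). By OST (τ has finite mean in a bounded region), E[M_τ] = E[M_0] = X_0^2 − 0 = 19^2 = 361. Also E[M_τ] = E[X_τ^2] − E[τ]. The walk exits at 0 or 56, with P(hit 56 first) = 19/56, so E[X_τ^2] = 56^2 · 19/56 + 0 = 1064. Thus E[τ] = E[X_τ^2] − E[M_τ] = 1064 − 361 = 703 = 19(56 − 19) = 703.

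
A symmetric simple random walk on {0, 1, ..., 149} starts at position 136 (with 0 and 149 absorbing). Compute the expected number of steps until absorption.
E[τ | X_0 = 136] = 1768

Let v_k = E[τ | X_0 = k]. Boundary: v_0 = v_149 = 0. Recurrence: v_k = 1 + (v_{k-1} + v_{k+1})/2 for 1 ≤ k ≤ 148. The particular solution to v_k − (v_{k-1} + v_{k+1})/2 = 1 is v_k = −k^2. Adding homogeneous solution A + B k and matching boundaries gives v_k = k (149 − k). Substituting k = 136: v_136 = 136 · 13 = 1768.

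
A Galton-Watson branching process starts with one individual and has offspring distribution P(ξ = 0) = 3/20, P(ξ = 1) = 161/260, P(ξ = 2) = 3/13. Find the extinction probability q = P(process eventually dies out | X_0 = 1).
q = 13/20

The pgf is f(s) = 3/20 + 161/260·s + 3/13·s². The extinction probability q is the smallest fixed point of f in [0, 1]. Setting s = f(s):
  3/13·s² + (161/260 − 1)·s + 3/20 = 0
  3/13·s² − (3/20 + 3/13)·s + 3/20 = 0
which factors as (s − 1)·(3/13·s − 3/20) = 0, giving roots s = 1 and s = (3/20)/(3/13) = 13/20.
Mean offspring μ = 161/260 + 2·3/13 = 281/260 > 1 (supercritical), so q < 1. The extinction probability is the smaller root: q = (3/20)/(3/13) = 13/20.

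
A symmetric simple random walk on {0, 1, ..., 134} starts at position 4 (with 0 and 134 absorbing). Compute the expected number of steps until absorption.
E[τ | X_0 = 4] = 520

Let v_k = E[τ | X_0 = k]. Boundary: v_0 = v_134 = 0. Recurrence: v_k = 1 + (v_{k-1} + v_{k+1})/2 for 1 ≤ k ≤ 133. The particular solution to v_k − (v_{k-1} + v_{k+1})/2 = 1 is v_k = −k^2. Adding homogeneous solution A + B k and matching boundaries gives v_k = k (134 − k). Substituting k = 4: v_4 = 4 · 130 = 520.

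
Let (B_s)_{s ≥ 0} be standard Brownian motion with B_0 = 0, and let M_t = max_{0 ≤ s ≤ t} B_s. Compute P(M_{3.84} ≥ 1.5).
P(M_{3.84} ≥ 1.5) = 2·P(B_{3.84} ≥ 1.5) = 2(1 − Φ(1.5/√3.84)) ≈ 0.4440

By the reflection principle for Brownian motion, P(M_t ≥ a) = 2 · P(B_t ≥ a) for a ≥ 0. Since B_t ~ N(0, t), P(B_t ≥ 1.5) = 1 − Φ(1.5/√t) = 1 − Φ(1.5/√3.84) = 1 − Φ(0.7655). So
  P(M_{3.84} ≥ 1.5) = 2(1 − Φ(0.7655)) ≈ 0.4440.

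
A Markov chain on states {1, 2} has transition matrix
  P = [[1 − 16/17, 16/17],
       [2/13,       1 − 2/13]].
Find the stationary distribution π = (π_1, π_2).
π_1 = 17/121, π_2 = 104/121

Solve πP = π with π_1 + π_2 = 1. From πP = π: π_1 · (1 − 16/17) + π_2 · 2/13 = π_1 ⇒ π_2 · 2/13 = π_1 · 16/17 ⇒ π_2/π_1 = (16/17)/(2/13) = 104/17. Together with π_1 + π_2 = 1:
  π_1 = (2/13)/(16/17 + 2/13) = (2/13)/(242/221) = 17/121,
  π_2 = (16/17)/(16/17 + 2/13) = (16/17)/(242/221) = 104/121.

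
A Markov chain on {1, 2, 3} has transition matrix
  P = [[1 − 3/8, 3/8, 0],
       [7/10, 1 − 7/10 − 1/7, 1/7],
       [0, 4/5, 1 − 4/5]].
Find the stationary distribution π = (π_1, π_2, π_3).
π = (784/1279, 420/1279, 75/1279)

This is a birth-death chain on three states, which satisfies detailed balance: π_1 · P_{12} = π_2 · P_{21} and π_2 · P_{23} = π_3 · P_{32}.
From π_1 · 3/8 = π_2 · 7/10: π_2/π_1 = (3/8)/(7/10) = 15/28.
From π_2 · 1/7 = π_3 · 4/5: π_3/π_2 = (1/7)/(4/5) = 5/28.
Take π_1 proportional to 1; then unnormalized π = (1, 15/28, 75/784). Normalize by dividing by the sum 1279/784:
  π = (784/1279, 420/1279, 75/1279).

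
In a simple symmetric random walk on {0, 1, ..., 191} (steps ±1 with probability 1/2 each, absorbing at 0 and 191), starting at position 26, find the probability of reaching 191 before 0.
P(hit 191 before 0) = 26/191

Let u_k = P(hit 191 before 0 | start at k). Then u_0 = 0, u_191 = 1, and u_k = u_{k-1}/2 + u_{k+1}/2 for 1 ≤ k ≤ 190. This harmonic recurrence is solved by u_k = k/191, giving u_26 = 26/191.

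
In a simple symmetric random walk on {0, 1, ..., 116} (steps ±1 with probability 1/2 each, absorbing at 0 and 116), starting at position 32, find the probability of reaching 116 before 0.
P(hit 116 before 0) = 32/116 = 8/29

Let u_k = P(hit 116 before 0 | start at k). Then u_0 = 0, u_116 = 1, and u_k = u_{k-1}/2 + u_{k+1}/2 for 1 ≤ k ≤ 115. This harmonic recurrence is solved by u_k = k/116, giving u_32 = 32/116 = 8/29.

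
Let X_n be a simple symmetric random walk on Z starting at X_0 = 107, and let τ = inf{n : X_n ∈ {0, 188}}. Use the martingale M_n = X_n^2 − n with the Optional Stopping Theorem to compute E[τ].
E[τ] = 8667

M_n = X_n^2 − n is a martingale (since E[X_{n+1}^2 | F_n] = X_n^2 + 1). By OST (τ has finite mean in a bounded region), E[M_τ] = E[M_0] = X_0^2 − 0 = 107^2 = 11449. Also E[M_τ] = E[X_τ^2] − E[τ]. The walk exits at 0 or 188, with P(hit 188 first) = 107/188, so E[X_τ^2] = 188^2 · 107/188 + 0 = 20116. Thus E[τ] = E[X_τ^2] − E[M_τ] = 20116 − 11449 = 8667 = 107(188 − 107) = 8667.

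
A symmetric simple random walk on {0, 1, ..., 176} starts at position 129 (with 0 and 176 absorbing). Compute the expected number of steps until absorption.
E[τ | X_0 = 129] = 6063

Let v_k = E[τ | X_0 = k]. Boundary: v_0 = v_176 = 0. Recurrence: v_k = 1 + (v_{k-1} + v_{k+1})/2 for 1 ≤ k ≤ 175. The particular solution to v_k − (v_{k-1} + v_{k+1})/2 = 1 is v_k = −k^2. Adding homogeneous solution A + B k and matching boundaries gives v_k = k (176 − k). Substituting k = 129: v_129 = 129 · 47 = 6063.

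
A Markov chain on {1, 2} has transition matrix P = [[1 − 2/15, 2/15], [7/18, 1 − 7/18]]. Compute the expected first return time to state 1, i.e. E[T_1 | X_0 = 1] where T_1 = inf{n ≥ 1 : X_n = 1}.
E[T_1 | X_0 = 1] = 1/π_1 = 47/35

For an irreducible recurrent Markov chain with stationary distribution π, E[T_i | X_0 = i] = 1/π_i (Kac's formula). Here π_1 = (7/18)/(2/15 + 7/18) = (7/18)/(47/90) = 35/47, so E[T_1 | X_0 = 1] = 1/π_1 = (2/15 + 7/18)/(7/18) = (47/90)/(7/18) = 47/35.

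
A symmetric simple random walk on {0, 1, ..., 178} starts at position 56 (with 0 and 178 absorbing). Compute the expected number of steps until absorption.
E[τ | X_0 = 56] = 6832

Let v_k = E[τ | X_0 = k]. Boundary: v_0 = v_178 = 0. Recurrence: v_k = 1 + (v_{k-1} + v_{k+1})/2 for 1 ≤ k ≤ 177. The particular solution to v_k − (v_{k-1} + v_{k+1})/2 = 1 is v_k = −k^2. Adding homogeneous solution A + B k and matching boundaries gives v_k = k (178 − k). Substituting k = 56: v_56 = 56 · 122 = 6832.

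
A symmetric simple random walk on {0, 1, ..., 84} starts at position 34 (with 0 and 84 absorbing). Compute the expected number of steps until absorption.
E[τ | X_0 = 34] = 1700

Let v_k = E[τ | X_0 = k]. Boundary: v_0 = v_84 = 0. Recurrence: v_k = 1 + (v_{k-1} + v_{k+1})/2 for 1 ≤ k ≤ 83. The particular solution to v_k − (v_{k-1} + v_{k+1})/2 = 1 is v_k = −k^2. Adding homogeneous solution A + B k and matching boundaries gives v_k = k (84 − k). Substituting k = 34: v_34 = 34 · 50 = 1700.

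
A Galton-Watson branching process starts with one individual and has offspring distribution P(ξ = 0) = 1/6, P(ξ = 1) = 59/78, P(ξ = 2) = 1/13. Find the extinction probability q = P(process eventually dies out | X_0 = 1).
q = 1

Mean offspring μ = 0·1/6 + 1·59/78 + 2·1/13 = 71/78 ≤ 1. For μ ≤ 1 with offspring not concentrated at 1, the Galton-Watson process goes extinct almost surely, so q = 1.
(Algebraic check: The pgf is f(s) = 1/6 + 59/78·s + 1/13·s². The extinction probability q is the smallest fixed point of f in [0, 1]. Setting s = f(s):
  1/13·s² + (59/78 − 1)·s + 1/6 = 0
  1/13·s² − (1/6 + 1/13)·s + 1/6 = 0
which factors as (s − 1)·(1/13·s − 1/6) = 0, giving roots s = 1 and s = (1/6)/(1/13) = 13/6. Since 13/6 ≥ 1, the smallest root in [0, 1] is s = 1.)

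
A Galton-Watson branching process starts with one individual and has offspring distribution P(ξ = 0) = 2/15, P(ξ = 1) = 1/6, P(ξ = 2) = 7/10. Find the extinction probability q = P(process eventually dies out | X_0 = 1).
q = 4/21

The pgf is f(s) = 2/15 + 1/6·s + 7/10·s². The extinction probability q is the smallest fixed point of f in [0, 1]. Setting s = f(s):
  7/10·s² + (1/6 − 1)·s + 2/15 = 0
  7/10·s² − (2/15 + 7/10)·s + 2/15 = 0
which factors as (s − 1)·(7/10·s − 2/15) = 0, giving roots s = 1 and s = (2/15)/(7/10) = 4/21.
Mean offspring μ = 1/6 + 2·7/10 = 47/30 > 1 (supercritical), so q < 1. The extinction probability is the smaller root: q = (2/15)/(7/10) = 4/21.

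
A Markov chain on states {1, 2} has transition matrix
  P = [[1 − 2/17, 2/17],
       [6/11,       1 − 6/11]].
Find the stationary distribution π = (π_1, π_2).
π_1 = 51/62, π_2 = 11/62

Solve πP = π with π_1 + π_2 = 1. From πP = π: π_1 · (1 − 2/17) + π_2 · 6/11 = π_1 ⇒ π_2 · 6/11 = π_1 · 2/17 ⇒ π_2/π_1 = (2/17)/(6/11) = 11/51. Together with π_1 + π_2 = 1:
  π_1 = (6/11)/(2/17 + 6/11) = (6/11)/(124/187) = 51/62,
  π_2 = (2/17)/(2/17 + 6/11) = (2/17)/(124/187) = 11/62.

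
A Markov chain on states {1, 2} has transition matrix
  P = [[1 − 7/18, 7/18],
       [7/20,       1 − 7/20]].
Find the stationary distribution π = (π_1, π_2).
π_1 = 9/19, π_2 = 10/19

Solve πP = π with π_1 + π_2 = 1. From πP = π: π_1 · (1 − 7/18) + π_2 · 7/20 = π_1 ⇒ π_2 · 7/20 = π_1 · 7/18 ⇒ π_2/π_1 = (7/18)/(7/20) = 10/9. Together with π_1 + π_2 = 1:
  π_1 = (7/20)/(7/18 + 7/20) = (7/20)/(133/180) = 9/19,
  π_2 = (7/18)/(7/18 + 7/20) = (7/18)/(133/180) = 10/19.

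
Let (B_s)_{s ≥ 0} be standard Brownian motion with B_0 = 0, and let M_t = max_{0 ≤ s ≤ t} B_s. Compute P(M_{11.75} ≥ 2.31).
P(M_{11.75} ≥ 2.31) = 2·P(B_{11.75} ≥ 2.31) = 2(1 − Φ(2.31/√11.75)) ≈ 0.5004

By the reflection principle for Brownian motion, P(M_t ≥ a) = 2 · P(B_t ≥ a) for a ≥ 0. Since B_t ~ N(0, t), P(B_t ≥ 2.31) = 1 − Φ(2.31/√t) = 1 − Φ(2.31/√11.75) = 1 − Φ(0.6739). So
  P(M_{11.75} ≥ 2.31) = 2(1 − Φ(0.6739)) ≈ 0.5004.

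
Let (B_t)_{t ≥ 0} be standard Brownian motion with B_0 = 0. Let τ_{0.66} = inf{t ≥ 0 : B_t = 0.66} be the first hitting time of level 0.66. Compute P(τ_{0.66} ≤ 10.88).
P(τ_{0.66} ≤ 10.88) = 2(1 − Φ(0.66/√10.88)) = 2(1 − Φ(0.2001)) ≈ 0.8414

By the reflection principle for standard BM, P(τ_b ≤ t) = 2 · P(B_t ≥ b). Since B_t ~ N(0, t), P(B_t ≥ 0.66) = 1 − Φ(0.66/√t) = 1 − Φ(0.66/√10.88) = 1 − Φ(0.2001) ≈ 0.42070. Doubling: P(τ_{0.66} ≤ 10.88) ≈ 2 · 0.42070 = 0.84140 ≈ 0.8414.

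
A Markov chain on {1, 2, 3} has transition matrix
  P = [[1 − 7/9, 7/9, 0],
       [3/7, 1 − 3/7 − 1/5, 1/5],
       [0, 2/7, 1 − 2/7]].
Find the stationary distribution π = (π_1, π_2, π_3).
π = (270/1103, 490/1103, 343/1103)

This is a birth-death chain on three states, which satisfies detailed balance: π_1 · P_{12} = π_2 · P_{21} and π_2 · P_{23} = π_3 · P_{32}.
From π_1 · 7/9 = π_2 · 3/7: π_2/π_1 = (7/9)/(3/7) = 49/27.
From π_2 · 1/5 = π_3 · 2/7: π_3/π_2 = (1/5)/(2/7) = 7/10.
Take π_1 proportional to 1; then unnormalized π = (1, 49/27, 343/270). Normalize by dividing by the sum 1103/270:
  π = (270/1103, 490/1103, 343/1103).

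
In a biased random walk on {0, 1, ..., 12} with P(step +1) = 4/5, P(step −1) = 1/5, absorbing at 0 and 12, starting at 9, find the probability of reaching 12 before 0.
P(hit 12 before 0) = (1 − (1/4)^9) / (1 − (1/4)^12) = 266304/266305

Let u_k denote P(reach 12 before 0 | start at k). Boundary: u_0 = 0, u_12 = 1. Recurrence: u_k = 4/5·u_{k+1} + 1/5·u_{k-1} for 1 ≤ k ≤ 11. Try u_k = A + B·r^k with r = q/p = (1/5)/(4/5) = 1/4. Substitution satisfies the recurrence; boundary conditions give:
  u_k = (1 − r^k) / (1 − r^N) = (1 − (1/4)^9) / (1 − (1/4)^12) = 266304/266305.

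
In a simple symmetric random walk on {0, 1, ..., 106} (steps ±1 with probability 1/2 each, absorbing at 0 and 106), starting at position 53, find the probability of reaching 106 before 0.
P(hit 106 before 0) = 53/106 = 1/2

Let u_k = P(hit 106 before 0 | start at k). Then u_0 = 0, u_106 = 1, and u_k = u_{k-1}/2 + u_{k+1}/2 for 1 ≤ k ≤ 105. This harmonic recurrence is solved by u_k = k/106, giving u_53 = 53/106 = 1/2.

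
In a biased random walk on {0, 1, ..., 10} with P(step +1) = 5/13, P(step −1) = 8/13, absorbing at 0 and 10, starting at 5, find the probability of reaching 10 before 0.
P(hit 10 before 0) = (1 − (8/5)^5) / (1 − (8/5)^10) = 3125/35893

Let u_k denote P(reach 10 before 0 | start at k). Boundary: u_0 = 0, u_10 = 1. Recurrence: u_k = 5/13·u_{k+1} + 8/13·u_{k-1} for 1 ≤ k ≤ 9. Try u_k = A + B·r^k with r = q/p = (8/13)/(5/13) = 8/5. Substitution satisfies the recurrence; boundary conditions give:
  u_k = (1 − r^k) / (1 − r^N) = (1 − (8/5)^5) / (1 − (8/5)^10) = 3125/35893.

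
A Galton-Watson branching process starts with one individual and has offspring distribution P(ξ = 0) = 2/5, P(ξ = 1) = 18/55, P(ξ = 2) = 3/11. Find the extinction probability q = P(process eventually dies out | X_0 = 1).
q = 1

Mean offspring μ = 0·2/5 + 1·18/55 + 2·3/11 = 48/55 ≤ 1. For μ ≤ 1 with offspring not concentrated at 1, the Galton-Watson process goes extinct almost surely, so q = 1.
(Algebraic check: The pgf is f(s) = 2/5 + 18/55·s + 3/11·s². The extinction probability q is the smallest fixed point of f in [0, 1]. Setting s = f(s):
  3/11·s² + (18/55 − 1)·s + 2/5 = 0
  3/11·s² − (2/5 + 3/11)·s + 2/5 = 0
which factors as (s − 1)·(3/11·s − 2/5) = 0, giving roots s = 1 and s = (2/5)/(3/11) = 22/15. Since 22/15 ≥ 1, the smallest root in [0, 1] is s = 1.)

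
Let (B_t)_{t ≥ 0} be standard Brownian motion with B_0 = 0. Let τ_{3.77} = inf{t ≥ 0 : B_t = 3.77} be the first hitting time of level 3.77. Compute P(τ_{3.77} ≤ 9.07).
P(τ_{3.77} ≤ 9.07) = 2(1 − Φ(3.77/√9.07)) = 2(1 − Φ(1.2518)) ≈ 0.2106

By the reflection principle for standard BM, P(τ_b ≤ t) = 2 · P(B_t ≥ b). Since B_t ~ N(0, t), P(B_t ≥ 3.77) = 1 − Φ(3.77/√t) = 1 − Φ(3.77/√9.07) = 1 − Φ(1.2518) ≈ 0.10532. Doubling: P(τ_{3.77} ≤ 9.07) ≈ 2 · 0.10532 = 0.21064 ≈ 0.2106.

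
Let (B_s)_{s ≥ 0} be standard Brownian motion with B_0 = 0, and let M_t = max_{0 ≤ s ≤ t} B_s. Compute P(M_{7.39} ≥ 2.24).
P(M_{7.39} ≥ 2.24) = 2·P(B_{7.39} ≥ 2.24) = 2(1 − Φ(2.24/√7.39)) ≈ 0.4099

By the reflection principle for Brownian motion, P(M_t ≥ a) = 2 · P(B_t ≥ a) for a ≥ 0. Since B_t ~ N(0, t), P(B_t ≥ 2.24) = 1 − Φ(2.24/√t) = 1 − Φ(2.24/√7.39) = 1 − Φ(0.8240). So
  P(M_{7.39} ≥ 2.24) = 2(1 − Φ(0.8240)) ≈ 0.4099.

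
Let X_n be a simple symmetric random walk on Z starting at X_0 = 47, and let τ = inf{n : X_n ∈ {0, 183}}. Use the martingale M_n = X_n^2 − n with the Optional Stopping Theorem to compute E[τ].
E[τ] = 6392

M_n = X_n^2 − n is a martingale (since E[X_{n+1}^2 | F_n] = X_n^2 + 1). By OST (τ has finite mean in a bounded region), E[M_τ] = E[M_0] = X_0^2 − 0 = 47^2 = 2209. Also E[M_τ] = E[X_τ^2] − E[τ]. The walk exits at 0 or 183, with P(hit 183 first) = 47/183, so E[X_τ^2] = 183^2 · 47/183 + 0 = 8601. Thus E[τ] = E[X_τ^2] − E[M_τ] = 8601 − 2209 = 6392 = 47(183 − 47) = 6392.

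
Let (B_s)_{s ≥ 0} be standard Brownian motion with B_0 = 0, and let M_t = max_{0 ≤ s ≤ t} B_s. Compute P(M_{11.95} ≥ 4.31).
P(M_{11.95} ≥ 4.31) = 2·P(B_{11.95} ≥ 4.31) = 2(1 − Φ(4.31/√11.95)) ≈ 0.2125

By the reflection principle for Brownian motion, P(M_t ≥ a) = 2 · P(B_t ≥ a) for a ≥ 0. Since B_t ~ N(0, t), P(B_t ≥ 4.31) = 1 − Φ(4.31/√t) = 1 − Φ(4.31/√11.95) = 1 − Φ(1.2468). So
  P(M_{11.95} ≥ 4.31) = 2(1 − Φ(1.2468)) ≈ 0.2125.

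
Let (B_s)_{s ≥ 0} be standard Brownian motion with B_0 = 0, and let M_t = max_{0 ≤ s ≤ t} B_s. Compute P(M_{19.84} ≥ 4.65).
P(M_{19.84} ≥ 4.65) = 2·P(B_{19.84} ≥ 4.65) = 2(1 − Φ(4.65/√19.84)) ≈ 0.2965

By the reflection principle for Brownian motion, P(M_t ≥ a) = 2 · P(B_t ≥ a) for a ≥ 0. Since B_t ~ N(0, t), P(B_t ≥ 4.65) = 1 − Φ(4.65/√t) = 1 − Φ(4.65/√19.84) = 1 − Φ(1.0440). So
  P(M_{19.84} ≥ 4.65) = 2(1 − Φ(1.0440)) ≈ 0.2965.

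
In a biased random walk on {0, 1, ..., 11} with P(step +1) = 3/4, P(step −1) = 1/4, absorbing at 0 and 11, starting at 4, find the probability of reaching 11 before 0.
P(hit 11 before 0) = (1 − (1/3)^4) / (1 − (1/3)^11) = 87480/88573

Let u_k denote P(reach 11 before 0 | start at k). Boundary: u_0 = 0, u_11 = 1. Recurrence: u_k = 3/4·u_{k+1} + 1/4·u_{k-1} for 1 ≤ k ≤ 10. Try u_k = A + B·r^k with r = q/p = (1/4)/(3/4) = 1/3. Substitution satisfies the recurrence; boundary conditions give:
  u_k = (1 − r^k) / (1 − r^N) = (1 − (1/3)^4) / (1 − (1/3)^11) = 87480/88573.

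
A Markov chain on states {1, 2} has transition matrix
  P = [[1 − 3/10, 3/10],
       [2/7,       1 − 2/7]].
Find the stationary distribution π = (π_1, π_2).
π_1 = 20/41, π_2 = 21/41

Solve πP = π with π_1 + π_2 = 1. From πP = π: π_1 · (1 − 3/10) + π_2 · 2/7 = π_1 ⇒ π_2 · 2/7 = π_1 · 3/10 ⇒ π_2/π_1 = (3/10)/(2/7) = 21/20. Together with π_1 + π_2 = 1:
  π_1 = (2/7)/(3/10 + 2/7) = (2/7)/(41/70) = 20/41,
  π_2 = (3/10)/(3/10 + 2/7) = (3/10)/(41/70) = 21/41.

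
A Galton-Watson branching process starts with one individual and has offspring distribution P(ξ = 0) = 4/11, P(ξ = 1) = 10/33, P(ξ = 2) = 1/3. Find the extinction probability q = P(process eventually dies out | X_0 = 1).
q = 1

Mean offspring μ = 0·4/11 + 1·10/33 + 2·1/3 = 32/33 ≤ 1. For μ ≤ 1 with offspring not concentrated at 1, the Galton-Watson process goes extinct almost surely, so q = 1.
(Algebraic check: The pgf is f(s) = 4/11 + 10/33·s + 1/3·s². The extinction probability q is the smallest fixed point of f in [0, 1]. Setting s = f(s):
  1/3·s² + (10/33 − 1)·s + 4/11 = 0
  1/3·s² − (4/11 + 1/3)·s + 4/11 = 0
which factors as (s − 1)·(1/3·s − 4/11) = 0, giving roots s = 1 and s = (4/11)/(1/3) = 12/11. Since 12/11 ≥ 1, the smallest root in [0, 1] is s = 1.)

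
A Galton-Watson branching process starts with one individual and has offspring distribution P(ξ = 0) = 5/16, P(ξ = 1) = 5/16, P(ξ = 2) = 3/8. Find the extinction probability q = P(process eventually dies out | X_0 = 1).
q = 5/6

The pgf is f(s) = 5/16 + 5/16·s + 3/8·s². The extinction probability q is the smallest fixed point of f in [0, 1]. Setting s = f(s):
  3/8·s² + (5/16 − 1)·s + 5/16 = 0
  3/8·s² − (5/16 + 3/8)·s + 5/16 = 0
which factors as (s − 1)·(3/8·s − 5/16) = 0, giving roots s = 1 and s = (5/16)/(3/8) = 5/6.
Mean offspring μ = 5/16 + 2·3/8 = 17/16 > 1 (supercritical), so q < 1. The extinction probability is the smaller root: q = (5/16)/(3/8) = 5/6.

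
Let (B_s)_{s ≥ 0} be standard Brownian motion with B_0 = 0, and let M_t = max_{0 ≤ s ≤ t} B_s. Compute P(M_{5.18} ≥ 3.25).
P(M_{5.18} ≥ 3.25) = 2·P(B_{5.18} ≥ 3.25) = 2(1 − Φ(3.25/√5.18)) ≈ 0.1533

By the reflection principle for Brownian motion, P(M_t ≥ a) = 2 · P(B_t ≥ a) for a ≥ 0. Since B_t ~ N(0, t), P(B_t ≥ 3.25) = 1 − Φ(3.25/√t) = 1 − Φ(3.25/√5.18) = 1 − Φ(1.4280). So
  P(M_{5.18} ≥ 3.25) = 2(1 − Φ(1.4280)) ≈ 0.1533.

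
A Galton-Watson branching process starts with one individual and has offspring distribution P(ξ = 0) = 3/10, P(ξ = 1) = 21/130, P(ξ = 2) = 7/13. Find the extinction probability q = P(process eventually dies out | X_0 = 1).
q = 39/70

The pgf is f(s) = 3/10 + 21/130·s + 7/13·s². The extinction probability q is the smallest fixed point of f in [0, 1]. Setting s = f(s):
  7/13·s² + (21/130 − 1)·s + 3/10 = 0
  7/13·s² − (3/10 + 7/13)·s + 3/10 = 0
which factors as (s − 1)·(7/13·s − 3/10) = 0, giving roots s = 1 and s = (3/10)/(7/13) = 39/70.
Mean offspring μ = 21/130 + 2·7/13 = 161/130 > 1 (supercritical), so q < 1. The extinction probability is the smaller root: q = (3/10)/(7/13) = 39/70.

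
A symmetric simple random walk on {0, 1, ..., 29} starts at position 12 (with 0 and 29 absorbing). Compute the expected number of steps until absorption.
E[τ | X_0 = 12] = 204

Let v_k = E[τ | X_0 = k]. Boundary: v_0 = v_29 = 0. Recurrence: v_k = 1 + (v_{k-1} + v_{k+1})/2 for 1 ≤ k ≤ 28. The particular solution to v_k − (v_{k-1} + v_{k+1})/2 = 1 is v_k = −k^2. Adding homogeneous solution A + B k and matching boundaries gives v_k = k (29 − k). Substituting k = 12: v_12 = 12 · 17 = 204.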